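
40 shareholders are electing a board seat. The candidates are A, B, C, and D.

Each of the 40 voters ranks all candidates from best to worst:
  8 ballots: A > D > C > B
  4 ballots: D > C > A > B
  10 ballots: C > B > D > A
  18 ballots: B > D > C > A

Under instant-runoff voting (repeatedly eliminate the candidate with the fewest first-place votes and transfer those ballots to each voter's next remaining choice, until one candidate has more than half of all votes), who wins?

Round 1: A 8, B 18, C 10, D 4. D eliminated.
Round 2: A 8, B 18, C 14. A eliminated.
Round 3: B 18, C 22. C has a majority (≥21).

C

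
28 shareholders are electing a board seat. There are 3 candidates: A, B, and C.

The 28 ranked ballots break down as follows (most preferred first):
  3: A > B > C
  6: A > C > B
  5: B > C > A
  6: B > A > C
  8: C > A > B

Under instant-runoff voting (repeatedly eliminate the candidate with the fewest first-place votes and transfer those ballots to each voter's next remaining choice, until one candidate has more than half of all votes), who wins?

Round 1: A 9, B 11, C 8. C eliminated.
Round 2: A 17, B 11. A has a majority (≥15).

A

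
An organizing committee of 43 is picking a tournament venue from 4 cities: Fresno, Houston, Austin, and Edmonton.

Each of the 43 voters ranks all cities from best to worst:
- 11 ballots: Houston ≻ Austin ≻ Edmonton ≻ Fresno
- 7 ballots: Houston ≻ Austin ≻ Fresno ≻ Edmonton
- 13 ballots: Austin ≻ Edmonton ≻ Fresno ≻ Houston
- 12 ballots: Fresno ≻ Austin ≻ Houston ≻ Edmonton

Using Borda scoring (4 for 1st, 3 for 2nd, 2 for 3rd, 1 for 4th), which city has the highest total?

Austin

Fresno: 11×1 + 7×2 + 13×2 + 12×4 = 99
Houston: 11×4 + 7×4 + 13×1 + 12×2 = 109
Austin: 11×3 + 7×3 + 13×4 + 12×3 = 142
Edmonton: 11×2 + 7×1 + 13×3 + 12×1 = 80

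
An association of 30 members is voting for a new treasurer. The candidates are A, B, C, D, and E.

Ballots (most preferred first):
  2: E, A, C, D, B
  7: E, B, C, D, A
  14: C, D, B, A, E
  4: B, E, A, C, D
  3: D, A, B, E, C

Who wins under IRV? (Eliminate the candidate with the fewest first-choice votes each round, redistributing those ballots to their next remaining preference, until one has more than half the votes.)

E

Round 1: A 0, B 4, C 14, D 3, E 9. A eliminated.
Round 2: B 4, C 14, D 3, E 9. D eliminated.
Round 3: B 7, C 14, E 9. B eliminated.
Round 4: C 14, E 16. E has a majority (≥16).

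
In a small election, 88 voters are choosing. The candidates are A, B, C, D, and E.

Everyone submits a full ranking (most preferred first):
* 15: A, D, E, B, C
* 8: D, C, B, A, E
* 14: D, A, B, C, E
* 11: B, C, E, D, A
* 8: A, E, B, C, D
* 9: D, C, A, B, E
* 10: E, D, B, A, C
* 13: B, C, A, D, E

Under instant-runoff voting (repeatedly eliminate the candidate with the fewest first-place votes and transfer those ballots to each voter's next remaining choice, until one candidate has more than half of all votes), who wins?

D

Round 1: A 23, B 24, C 0, D 31, E 10. C eliminated.
Round 2: A 23, B 24, D 31, E 10. E eliminated.
Round 3: A 23, B 24, D 41. A eliminated.
Round 4: B 32, D 56. D has a majority (≥45).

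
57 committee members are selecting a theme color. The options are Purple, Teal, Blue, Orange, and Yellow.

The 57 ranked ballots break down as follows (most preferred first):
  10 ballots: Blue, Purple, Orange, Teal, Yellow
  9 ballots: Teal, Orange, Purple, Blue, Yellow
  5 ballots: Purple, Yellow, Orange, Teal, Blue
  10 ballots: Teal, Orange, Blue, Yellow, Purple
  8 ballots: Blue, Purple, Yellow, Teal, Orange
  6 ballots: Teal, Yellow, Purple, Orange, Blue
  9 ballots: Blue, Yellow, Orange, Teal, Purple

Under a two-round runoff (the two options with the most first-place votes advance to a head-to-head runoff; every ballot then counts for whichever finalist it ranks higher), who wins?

Teal

Round 1 first-place votes: Purple 5, Teal 25, Blue 27, Orange 0, Yellow 0. Blue and Teal advance.
Runoff: Blue is ranked above Teal on 27 ballots, Teal above Blue on 30.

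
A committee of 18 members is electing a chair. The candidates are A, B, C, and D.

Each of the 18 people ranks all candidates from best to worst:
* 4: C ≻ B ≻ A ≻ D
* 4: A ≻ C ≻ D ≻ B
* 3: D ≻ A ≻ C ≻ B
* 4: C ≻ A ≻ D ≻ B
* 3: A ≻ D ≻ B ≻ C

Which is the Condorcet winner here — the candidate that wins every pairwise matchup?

A vs B: 14–4
A vs C: 10–8
A vs D: 15–3
A beats every other candidate.

A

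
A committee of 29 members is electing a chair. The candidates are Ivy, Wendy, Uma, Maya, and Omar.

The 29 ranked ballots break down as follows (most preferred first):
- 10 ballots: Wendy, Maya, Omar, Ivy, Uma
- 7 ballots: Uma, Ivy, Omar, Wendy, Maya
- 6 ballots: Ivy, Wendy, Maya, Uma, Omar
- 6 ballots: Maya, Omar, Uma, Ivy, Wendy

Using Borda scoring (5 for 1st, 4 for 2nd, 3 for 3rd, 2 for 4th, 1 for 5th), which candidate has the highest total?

Ivy: 10×2 + 7×4 + 6×5 + 6×2 = 90
Wendy: 10×5 + 7×2 + 6×4 + 6×1 = 94
Uma: 10×1 + 7×5 + 6×2 + 6×3 = 75
Maya: 10×4 + 7×1 + 6×3 + 6×5 = 95
Omar: 10×3 + 7×3 + 6×1 + 6×4 = 81

Maya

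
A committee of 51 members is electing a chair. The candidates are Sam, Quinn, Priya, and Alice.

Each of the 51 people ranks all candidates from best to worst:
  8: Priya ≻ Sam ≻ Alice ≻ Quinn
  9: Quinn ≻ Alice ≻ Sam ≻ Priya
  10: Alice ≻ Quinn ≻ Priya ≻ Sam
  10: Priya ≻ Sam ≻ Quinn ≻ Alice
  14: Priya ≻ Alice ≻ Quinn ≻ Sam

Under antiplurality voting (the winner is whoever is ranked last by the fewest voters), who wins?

Quinn

Last-place votes: Sam 24, Quinn 8, Priya 9, Alice 10.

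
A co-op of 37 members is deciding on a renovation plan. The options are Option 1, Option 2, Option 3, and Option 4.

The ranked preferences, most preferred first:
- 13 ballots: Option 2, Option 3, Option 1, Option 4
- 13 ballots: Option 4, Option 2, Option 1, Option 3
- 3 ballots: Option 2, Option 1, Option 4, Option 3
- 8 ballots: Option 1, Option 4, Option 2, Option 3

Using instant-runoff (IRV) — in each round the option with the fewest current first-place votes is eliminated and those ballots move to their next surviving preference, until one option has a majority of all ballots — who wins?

Round 1: Option 1 8, Option 2 16, Option 3 0, Option 4 13. Option 3 eliminated.
Round 2: Option 1 8, Option 2 16, Option 4 13. Option 1 eliminated.
Round 3: Option 2 16, Option 4 21. Option 4 has a majority (≥19).

Option 4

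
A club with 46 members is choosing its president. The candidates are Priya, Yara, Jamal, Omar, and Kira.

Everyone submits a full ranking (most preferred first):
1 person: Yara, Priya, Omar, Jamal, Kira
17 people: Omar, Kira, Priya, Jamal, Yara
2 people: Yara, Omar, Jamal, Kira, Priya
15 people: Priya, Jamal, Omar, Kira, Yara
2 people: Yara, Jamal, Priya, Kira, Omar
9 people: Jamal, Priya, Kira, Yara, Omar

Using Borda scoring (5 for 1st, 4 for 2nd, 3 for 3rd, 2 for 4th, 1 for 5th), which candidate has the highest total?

Priya: 1×4 + 17×3 + 2×1 + 15×5 + 2×3 + 9×4 = 174
Yara: 1×5 + 17×1 + 2×5 + 15×1 + 2×5 + 9×2 = 75
Jamal: 1×2 + 17×2 + 2×3 + 15×4 + 2×4 + 9×5 = 155
Omar: 1×3 + 17×5 + 2×4 + 15×3 + 2×1 + 9×1 = 152
Kira: 1×1 + 17×4 + 2×2 + 15×2 + 2×2 + 9×3 = 134

Priya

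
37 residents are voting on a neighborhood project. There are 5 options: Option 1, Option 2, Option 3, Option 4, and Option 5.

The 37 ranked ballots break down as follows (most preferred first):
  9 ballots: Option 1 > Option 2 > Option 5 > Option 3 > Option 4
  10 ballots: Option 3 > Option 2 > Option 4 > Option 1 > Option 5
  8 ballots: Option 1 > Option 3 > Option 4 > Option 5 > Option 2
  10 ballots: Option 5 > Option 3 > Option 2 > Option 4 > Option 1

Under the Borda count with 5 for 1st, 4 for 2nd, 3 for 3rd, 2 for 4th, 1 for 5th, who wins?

Option 1: 9×5 + 10×2 + 8×5 + 10×1 = 115
Option 2: 9×4 + 10×4 + 8×1 + 10×3 = 114
Option 3: 9×2 + 10×5 + 8×4 + 10×4 = 140
Option 4: 9×1 + 10×3 + 8×3 + 10×2 = 83
Option 5: 9×3 + 10×1 + 8×2 + 10×5 = 103

Option 3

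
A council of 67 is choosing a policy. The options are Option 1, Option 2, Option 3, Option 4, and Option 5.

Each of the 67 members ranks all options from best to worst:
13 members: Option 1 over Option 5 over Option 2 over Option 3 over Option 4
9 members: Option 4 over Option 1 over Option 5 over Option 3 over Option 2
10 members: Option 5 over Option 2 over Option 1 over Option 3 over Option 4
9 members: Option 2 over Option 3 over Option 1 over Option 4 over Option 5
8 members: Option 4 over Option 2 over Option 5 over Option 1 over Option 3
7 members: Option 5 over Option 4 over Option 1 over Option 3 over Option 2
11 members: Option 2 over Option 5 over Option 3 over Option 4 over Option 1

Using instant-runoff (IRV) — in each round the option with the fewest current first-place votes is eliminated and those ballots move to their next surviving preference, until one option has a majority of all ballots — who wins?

Round 1: Option 1 13, Option 2 20, Option 3 0, Option 4 17, Option 5 17. Option 3 eliminated.
Round 2: Option 1 13, Option 2 20, Option 4 17, Option 5 17. Option 1 eliminated.
Round 3: Option 2 20, Option 4 17, Option 5 30. Option 4 eliminated.
Round 4: Option 2 28, Option 5 39. Option 5 has a majority (≥34).

Option 5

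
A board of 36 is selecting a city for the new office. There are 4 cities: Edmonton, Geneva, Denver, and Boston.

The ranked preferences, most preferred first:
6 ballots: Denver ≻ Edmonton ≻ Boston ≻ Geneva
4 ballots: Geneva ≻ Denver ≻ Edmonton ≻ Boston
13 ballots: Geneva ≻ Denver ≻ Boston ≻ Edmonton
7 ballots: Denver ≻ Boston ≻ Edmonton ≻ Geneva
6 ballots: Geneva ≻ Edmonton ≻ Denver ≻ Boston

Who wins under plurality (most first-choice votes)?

Geneva

First-place votes: Edmonton 0, Geneva 23, Denver 13, Boston 0.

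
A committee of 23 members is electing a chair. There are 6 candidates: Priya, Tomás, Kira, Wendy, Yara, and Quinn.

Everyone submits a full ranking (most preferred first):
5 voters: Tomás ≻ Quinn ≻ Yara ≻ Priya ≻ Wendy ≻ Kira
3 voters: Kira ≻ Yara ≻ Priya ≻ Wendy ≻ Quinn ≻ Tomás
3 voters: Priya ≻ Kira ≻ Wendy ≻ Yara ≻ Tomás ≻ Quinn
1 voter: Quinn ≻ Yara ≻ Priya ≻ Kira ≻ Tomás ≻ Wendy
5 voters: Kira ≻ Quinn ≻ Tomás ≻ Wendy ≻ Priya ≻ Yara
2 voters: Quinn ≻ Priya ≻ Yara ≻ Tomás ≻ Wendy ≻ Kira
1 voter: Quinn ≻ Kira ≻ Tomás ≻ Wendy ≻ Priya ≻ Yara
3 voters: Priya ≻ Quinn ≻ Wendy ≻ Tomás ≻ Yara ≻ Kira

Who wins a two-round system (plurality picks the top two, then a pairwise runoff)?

Round 1 first-place votes: Priya 6, Tomás 5, Kira 8, Wendy 0, Yara 0, Quinn 4. Kira and Priya advance.
Runoff: Kira is ranked above Priya on 9 ballots, Priya above Kira on 14.

Priya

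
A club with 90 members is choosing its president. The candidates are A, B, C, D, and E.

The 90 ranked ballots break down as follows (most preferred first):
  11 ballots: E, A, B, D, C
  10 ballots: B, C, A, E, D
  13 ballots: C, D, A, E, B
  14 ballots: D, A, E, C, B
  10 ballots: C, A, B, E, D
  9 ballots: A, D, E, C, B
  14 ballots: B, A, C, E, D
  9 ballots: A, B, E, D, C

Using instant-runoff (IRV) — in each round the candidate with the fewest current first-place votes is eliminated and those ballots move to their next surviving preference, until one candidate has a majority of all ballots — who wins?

A

Round 1: A 18, B 24, C 23, D 14, E 11. E eliminated.
Round 2: A 29, B 24, C 23, D 14. D eliminated.
Round 3: A 43, B 24, C 23. C eliminated.
Round 4: A 66, B 24. A has a majority (≥46).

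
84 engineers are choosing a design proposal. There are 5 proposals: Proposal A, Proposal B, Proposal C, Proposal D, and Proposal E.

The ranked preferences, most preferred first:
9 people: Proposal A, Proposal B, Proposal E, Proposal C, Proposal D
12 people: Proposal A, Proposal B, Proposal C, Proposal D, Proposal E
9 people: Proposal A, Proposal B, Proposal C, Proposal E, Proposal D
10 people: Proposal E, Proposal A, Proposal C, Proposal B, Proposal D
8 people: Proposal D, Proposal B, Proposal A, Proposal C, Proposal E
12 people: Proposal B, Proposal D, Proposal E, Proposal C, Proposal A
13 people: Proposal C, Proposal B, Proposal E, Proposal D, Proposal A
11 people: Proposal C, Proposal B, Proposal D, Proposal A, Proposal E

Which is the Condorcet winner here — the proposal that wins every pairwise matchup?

Proposal B

Proposal B vs Proposal A: 44–40
Proposal B vs Proposal C: 50–34
Proposal B vs Proposal D: 76–8
Proposal B vs Proposal E: 74–10
Proposal B beats every other proposal.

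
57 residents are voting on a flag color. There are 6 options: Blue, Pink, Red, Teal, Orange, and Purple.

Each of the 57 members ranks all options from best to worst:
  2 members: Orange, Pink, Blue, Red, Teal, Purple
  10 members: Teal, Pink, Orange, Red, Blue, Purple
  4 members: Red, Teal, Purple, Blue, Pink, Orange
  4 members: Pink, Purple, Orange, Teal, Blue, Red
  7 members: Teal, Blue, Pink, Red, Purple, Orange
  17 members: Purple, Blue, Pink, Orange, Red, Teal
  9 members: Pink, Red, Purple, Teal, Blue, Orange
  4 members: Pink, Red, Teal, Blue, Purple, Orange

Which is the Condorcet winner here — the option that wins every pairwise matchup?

Pink

Pink vs Blue: 29–28
Pink vs Red: 53–4
Pink vs Teal: 36–21
Pink vs Orange: 55–2
Pink vs Purple: 36–21
Pink beats every other option.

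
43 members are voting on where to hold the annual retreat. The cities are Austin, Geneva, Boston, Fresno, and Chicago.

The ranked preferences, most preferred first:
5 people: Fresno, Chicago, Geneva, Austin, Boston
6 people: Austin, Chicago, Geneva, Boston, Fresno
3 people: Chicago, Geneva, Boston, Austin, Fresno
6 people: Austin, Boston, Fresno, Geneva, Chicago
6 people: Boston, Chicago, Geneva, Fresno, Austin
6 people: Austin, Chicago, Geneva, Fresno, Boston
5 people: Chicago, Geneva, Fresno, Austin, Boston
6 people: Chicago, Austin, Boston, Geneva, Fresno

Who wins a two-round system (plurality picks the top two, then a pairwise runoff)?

Round 1 first-place votes: Austin 18, Geneva 0, Boston 6, Fresno 5, Chicago 14. Austin and Chicago advance.
Runoff: Austin is ranked above Chicago on 18 ballots, Chicago above Austin on 25.

Chicago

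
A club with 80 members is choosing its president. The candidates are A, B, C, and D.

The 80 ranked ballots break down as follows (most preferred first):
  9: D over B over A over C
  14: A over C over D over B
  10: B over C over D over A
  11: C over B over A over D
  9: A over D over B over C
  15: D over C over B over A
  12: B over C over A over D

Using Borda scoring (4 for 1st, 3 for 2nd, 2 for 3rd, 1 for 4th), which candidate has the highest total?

C

A: 9×2 + 14×4 + 10×1 + 11×2 + 9×4 + 15×1 + 12×2 = 181
B: 9×3 + 14×1 + 10×4 + 11×3 + 9×2 + 15×2 + 12×4 = 210
C: 9×1 + 14×3 + 10×3 + 11×4 + 9×1 + 15×3 + 12×3 = 215
D: 9×4 + 14×2 + 10×2 + 11×1 + 9×3 + 15×4 + 12×1 = 194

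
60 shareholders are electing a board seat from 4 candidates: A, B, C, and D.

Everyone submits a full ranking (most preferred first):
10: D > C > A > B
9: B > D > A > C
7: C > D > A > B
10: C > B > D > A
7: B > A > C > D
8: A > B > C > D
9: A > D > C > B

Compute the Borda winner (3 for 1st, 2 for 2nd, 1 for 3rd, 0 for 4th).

A: 10×1 + 9×1 + 7×1 + 10×0 + 7×2 + 8×3 + 9×3 = 91
B: 10×0 + 9×3 + 7×0 + 10×2 + 7×3 + 8×2 + 9×0 = 84
C: 10×2 + 9×0 + 7×3 + 10×3 + 7×1 + 8×1 + 9×1 = 95
D: 10×3 + 9×2 + 7×2 + 10×1 + 7×0 + 8×0 + 9×2 = 90

C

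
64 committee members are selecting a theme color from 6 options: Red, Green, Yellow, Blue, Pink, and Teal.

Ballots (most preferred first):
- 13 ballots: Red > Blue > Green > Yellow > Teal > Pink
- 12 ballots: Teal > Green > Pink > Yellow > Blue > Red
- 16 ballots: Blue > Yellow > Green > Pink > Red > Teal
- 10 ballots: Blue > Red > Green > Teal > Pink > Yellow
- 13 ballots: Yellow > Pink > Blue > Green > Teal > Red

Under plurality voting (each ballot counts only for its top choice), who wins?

First-place votes: Red 13, Green 0, Yellow 13, Blue 26, Pink 0, Teal 12.

Blue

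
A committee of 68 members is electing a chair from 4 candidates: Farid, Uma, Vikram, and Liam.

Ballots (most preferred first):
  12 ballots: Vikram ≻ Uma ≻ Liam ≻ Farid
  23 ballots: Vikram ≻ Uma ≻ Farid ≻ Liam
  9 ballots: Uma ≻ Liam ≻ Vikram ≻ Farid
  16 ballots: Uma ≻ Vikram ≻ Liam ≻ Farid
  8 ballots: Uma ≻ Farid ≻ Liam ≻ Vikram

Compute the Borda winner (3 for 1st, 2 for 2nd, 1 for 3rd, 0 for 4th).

Uma

Farid: 12×0 + 23×1 + 9×0 + 16×0 + 8×2 = 39
Uma: 12×2 + 23×2 + 9×3 + 16×3 + 8×3 = 169
Vikram: 12×3 + 23×3 + 9×1 + 16×2 + 8×0 = 146
Liam: 12×1 + 23×0 + 9×2 + 16×1 + 8×1 = 54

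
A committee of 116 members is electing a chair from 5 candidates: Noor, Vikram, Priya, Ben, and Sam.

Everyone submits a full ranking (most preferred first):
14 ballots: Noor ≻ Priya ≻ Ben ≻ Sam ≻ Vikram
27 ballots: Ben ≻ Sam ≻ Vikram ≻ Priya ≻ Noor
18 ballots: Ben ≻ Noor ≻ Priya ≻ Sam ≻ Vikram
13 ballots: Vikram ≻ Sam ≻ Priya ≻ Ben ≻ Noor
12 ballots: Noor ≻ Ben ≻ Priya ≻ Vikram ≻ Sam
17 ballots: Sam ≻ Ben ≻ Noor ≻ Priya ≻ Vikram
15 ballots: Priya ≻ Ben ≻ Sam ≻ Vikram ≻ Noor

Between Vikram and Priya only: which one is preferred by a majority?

Priya

Vikram is ranked above Priya on 40 ballots; Priya above Vikram on 76.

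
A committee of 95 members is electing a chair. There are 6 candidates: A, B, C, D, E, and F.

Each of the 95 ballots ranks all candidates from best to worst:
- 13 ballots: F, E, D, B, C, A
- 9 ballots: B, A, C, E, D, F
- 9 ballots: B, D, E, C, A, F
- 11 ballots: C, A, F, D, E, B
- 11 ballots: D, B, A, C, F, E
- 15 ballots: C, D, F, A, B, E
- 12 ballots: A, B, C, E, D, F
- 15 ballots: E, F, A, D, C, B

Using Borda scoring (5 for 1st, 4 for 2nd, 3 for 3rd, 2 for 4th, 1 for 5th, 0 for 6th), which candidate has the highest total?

D

A: 13×0 + 9×4 + 9×1 + 11×4 + 11×3 + 15×2 + 12×5 + 15×3 = 257
B: 13×2 + 9×5 + 9×5 + 11×0 + 11×4 + 15×1 + 12×4 + 15×0 = 223
C: 13×1 + 9×3 + 9×2 + 11×5 + 11×2 + 15×5 + 12×3 + 15×1 = 261
D: 13×3 + 9×1 + 9×4 + 11×2 + 11×5 + 15×4 + 12×1 + 15×2 = 263
E: 13×4 + 9×2 + 9×3 + 11×1 + 11×0 + 15×0 + 12×2 + 15×5 = 207
F: 13×5 + 9×0 + 9×0 + 11×3 + 11×1 + 15×3 + 12×0 + 15×4 = 214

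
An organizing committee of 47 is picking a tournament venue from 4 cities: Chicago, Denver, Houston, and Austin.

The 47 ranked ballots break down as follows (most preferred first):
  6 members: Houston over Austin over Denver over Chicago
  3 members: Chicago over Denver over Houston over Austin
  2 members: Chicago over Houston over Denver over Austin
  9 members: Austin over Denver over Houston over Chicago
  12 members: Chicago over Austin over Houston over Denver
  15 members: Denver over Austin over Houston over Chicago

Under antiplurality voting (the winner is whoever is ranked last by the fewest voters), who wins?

Last-place votes: Chicago 30, Denver 12, Houston 0, Austin 5.

Houston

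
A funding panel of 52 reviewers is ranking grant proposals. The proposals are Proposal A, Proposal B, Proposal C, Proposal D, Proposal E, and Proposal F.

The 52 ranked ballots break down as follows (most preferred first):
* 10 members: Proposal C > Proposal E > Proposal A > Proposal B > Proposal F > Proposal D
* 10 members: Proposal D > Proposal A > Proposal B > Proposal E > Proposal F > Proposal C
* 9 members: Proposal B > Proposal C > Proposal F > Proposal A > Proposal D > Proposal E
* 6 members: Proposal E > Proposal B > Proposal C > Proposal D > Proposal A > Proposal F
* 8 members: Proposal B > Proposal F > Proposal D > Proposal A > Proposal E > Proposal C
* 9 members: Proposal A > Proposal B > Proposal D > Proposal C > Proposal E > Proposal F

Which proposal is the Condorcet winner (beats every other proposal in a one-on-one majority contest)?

Proposal A

Proposal A vs Proposal B: 29–23
Proposal A vs Proposal C: 27–25
Proposal A vs Proposal D: 28–24
Proposal A vs Proposal E: 36–16
Proposal A vs Proposal F: 35–17
Proposal A beats every other proposal.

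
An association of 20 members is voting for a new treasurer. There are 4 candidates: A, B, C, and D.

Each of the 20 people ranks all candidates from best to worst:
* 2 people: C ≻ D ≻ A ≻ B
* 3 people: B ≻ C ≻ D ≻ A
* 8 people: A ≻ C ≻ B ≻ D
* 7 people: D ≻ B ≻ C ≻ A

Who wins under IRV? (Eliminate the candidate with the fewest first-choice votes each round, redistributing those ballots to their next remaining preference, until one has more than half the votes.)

D

Round 1: A 8, B 3, C 2, D 7. C eliminated.
Round 2: A 8, B 3, D 9. B eliminated.
Round 3: A 8, D 12. D has a majority (≥11).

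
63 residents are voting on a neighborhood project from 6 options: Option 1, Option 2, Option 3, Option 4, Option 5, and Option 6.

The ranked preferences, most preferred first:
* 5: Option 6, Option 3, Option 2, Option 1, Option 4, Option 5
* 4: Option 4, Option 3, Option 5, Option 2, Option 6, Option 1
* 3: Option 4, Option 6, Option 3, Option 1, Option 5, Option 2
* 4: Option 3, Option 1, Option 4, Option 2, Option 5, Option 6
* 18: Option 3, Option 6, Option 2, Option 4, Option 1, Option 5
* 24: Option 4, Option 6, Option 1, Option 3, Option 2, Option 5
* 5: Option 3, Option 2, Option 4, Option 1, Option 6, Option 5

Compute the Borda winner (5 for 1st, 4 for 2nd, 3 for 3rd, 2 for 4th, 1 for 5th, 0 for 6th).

Option 3

Option 1: 5×2 + 4×0 + 3×2 + 4×4 + 18×1 + 24×3 + 5×2 = 132
Option 2: 5×3 + 4×2 + 3×0 + 4×2 + 18×3 + 24×1 + 5×4 = 129
Option 3: 5×4 + 4×4 + 3×3 + 4×5 + 18×5 + 24×2 + 5×5 = 228
Option 4: 5×1 + 4×5 + 3×5 + 4×3 + 18×2 + 24×5 + 5×3 = 223
Option 5: 5×0 + 4×3 + 3×1 + 4×1 + 18×0 + 24×0 + 5×0 = 19
Option 6: 5×5 + 4×1 + 3×4 + 4×0 + 18×4 + 24×4 + 5×1 = 214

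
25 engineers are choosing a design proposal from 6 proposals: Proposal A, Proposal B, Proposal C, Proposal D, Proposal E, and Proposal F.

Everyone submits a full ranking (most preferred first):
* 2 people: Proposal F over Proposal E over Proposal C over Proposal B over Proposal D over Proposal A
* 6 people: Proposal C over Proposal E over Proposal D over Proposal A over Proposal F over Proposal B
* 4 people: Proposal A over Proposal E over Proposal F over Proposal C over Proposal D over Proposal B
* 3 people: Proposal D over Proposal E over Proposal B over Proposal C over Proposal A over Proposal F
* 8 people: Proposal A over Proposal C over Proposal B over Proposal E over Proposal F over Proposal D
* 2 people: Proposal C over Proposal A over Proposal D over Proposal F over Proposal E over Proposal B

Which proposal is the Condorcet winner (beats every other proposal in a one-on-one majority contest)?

Proposal C

Proposal C vs Proposal A: 13–12
Proposal C vs Proposal B: 22–3
Proposal C vs Proposal D: 22–3
Proposal C vs Proposal E: 16–9
Proposal C vs Proposal F: 19–6
Proposal C beats every other proposal.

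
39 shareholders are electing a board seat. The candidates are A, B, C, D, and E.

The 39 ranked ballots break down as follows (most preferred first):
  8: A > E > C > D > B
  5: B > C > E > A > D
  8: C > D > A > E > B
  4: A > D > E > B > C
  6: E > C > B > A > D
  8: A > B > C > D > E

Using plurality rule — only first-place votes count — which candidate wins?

A

First-place votes: A 20, B 5, C 8, D 0, E 6.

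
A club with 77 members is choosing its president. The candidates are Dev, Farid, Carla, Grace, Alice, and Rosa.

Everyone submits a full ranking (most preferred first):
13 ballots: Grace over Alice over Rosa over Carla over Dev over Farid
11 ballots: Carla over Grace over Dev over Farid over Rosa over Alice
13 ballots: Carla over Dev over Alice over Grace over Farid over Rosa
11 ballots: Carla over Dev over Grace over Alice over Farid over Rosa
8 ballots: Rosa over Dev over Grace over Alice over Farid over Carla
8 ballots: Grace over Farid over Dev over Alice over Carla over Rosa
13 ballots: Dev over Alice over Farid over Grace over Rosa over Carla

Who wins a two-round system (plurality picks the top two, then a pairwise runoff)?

Round 1 first-place votes: Dev 13, Farid 0, Carla 35, Grace 21, Alice 0, Rosa 8. Carla and Grace advance.
Runoff: Carla is ranked above Grace on 35 ballots, Grace above Carla on 42.

Grace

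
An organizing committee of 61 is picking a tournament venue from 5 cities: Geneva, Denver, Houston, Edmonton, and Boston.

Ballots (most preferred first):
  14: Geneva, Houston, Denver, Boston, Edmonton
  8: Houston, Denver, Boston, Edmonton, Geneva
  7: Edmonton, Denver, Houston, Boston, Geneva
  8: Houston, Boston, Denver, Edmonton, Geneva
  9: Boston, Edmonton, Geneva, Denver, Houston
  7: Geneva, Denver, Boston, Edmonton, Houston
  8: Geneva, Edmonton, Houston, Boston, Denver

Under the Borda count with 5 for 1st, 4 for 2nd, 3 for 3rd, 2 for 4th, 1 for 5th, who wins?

Houston

Geneva: 14×5 + 8×1 + 7×1 + 8×1 + 9×3 + 7×5 + 8×5 = 195
Denver: 14×3 + 8×4 + 7×4 + 8×3 + 9×2 + 7×4 + 8×1 = 180
Houston: 14×4 + 8×5 + 7×3 + 8×5 + 9×1 + 7×1 + 8×3 = 197
Edmonton: 14×1 + 8×2 + 7×5 + 8×2 + 9×4 + 7×2 + 8×4 = 163
Boston: 14×2 + 8×3 + 7×2 + 8×4 + 9×5 + 7×3 + 8×2 = 180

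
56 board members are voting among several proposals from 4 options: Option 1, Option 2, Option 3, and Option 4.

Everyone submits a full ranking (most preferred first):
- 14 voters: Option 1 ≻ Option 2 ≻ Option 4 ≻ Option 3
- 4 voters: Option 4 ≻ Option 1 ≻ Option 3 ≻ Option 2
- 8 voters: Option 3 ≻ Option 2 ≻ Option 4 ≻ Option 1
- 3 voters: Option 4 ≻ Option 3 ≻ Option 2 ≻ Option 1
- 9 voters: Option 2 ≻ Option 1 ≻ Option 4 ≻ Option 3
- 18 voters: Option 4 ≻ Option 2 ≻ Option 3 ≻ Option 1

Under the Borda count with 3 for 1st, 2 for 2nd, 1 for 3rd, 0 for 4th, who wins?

Option 1: 14×3 + 4×2 + 8×0 + 3×0 + 9×2 + 18×0 = 68
Option 2: 14×2 + 4×0 + 8×2 + 3×1 + 9×3 + 18×2 = 110
Option 3: 14×0 + 4×1 + 8×3 + 3×2 + 9×0 + 18×1 = 52
Option 4: 14×1 + 4×3 + 8×1 + 3×3 + 9×1 + 18×3 = 106

Option 2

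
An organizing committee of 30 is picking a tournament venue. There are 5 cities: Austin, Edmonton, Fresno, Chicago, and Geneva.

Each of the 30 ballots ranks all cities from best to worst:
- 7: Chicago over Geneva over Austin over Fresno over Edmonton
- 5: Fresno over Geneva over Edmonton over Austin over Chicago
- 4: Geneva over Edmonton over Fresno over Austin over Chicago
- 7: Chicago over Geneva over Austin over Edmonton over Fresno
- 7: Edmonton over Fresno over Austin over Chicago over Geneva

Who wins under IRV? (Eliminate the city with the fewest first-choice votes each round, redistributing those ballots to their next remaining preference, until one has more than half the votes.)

Round 1: Austin 0, Edmonton 7, Fresno 5, Chicago 14, Geneva 4. Austin eliminated.
Round 2: Edmonton 7, Fresno 5, Chicago 14, Geneva 4. Geneva eliminated.
Round 3: Edmonton 11, Fresno 5, Chicago 14. Fresno eliminated.
Round 4: Edmonton 16, Chicago 14. Edmonton has a majority (≥16).

Edmonton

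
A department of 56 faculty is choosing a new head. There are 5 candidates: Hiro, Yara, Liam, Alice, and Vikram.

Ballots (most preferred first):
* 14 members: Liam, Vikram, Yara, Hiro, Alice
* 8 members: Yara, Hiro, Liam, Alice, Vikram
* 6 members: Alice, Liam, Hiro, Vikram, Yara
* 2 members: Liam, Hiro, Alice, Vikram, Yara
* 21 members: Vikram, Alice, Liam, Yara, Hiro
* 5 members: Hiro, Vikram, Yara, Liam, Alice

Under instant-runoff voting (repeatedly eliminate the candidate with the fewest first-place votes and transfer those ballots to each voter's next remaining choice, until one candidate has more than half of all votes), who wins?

Round 1: Hiro 5, Yara 8, Liam 16, Alice 6, Vikram 21. Hiro eliminated.
Round 2: Yara 8, Liam 16, Alice 6, Vikram 26. Alice eliminated.
Round 3: Yara 8, Liam 22, Vikram 26. Yara eliminated.
Round 4: Liam 30, Vikram 26. Liam has a majority (≥29).

Liam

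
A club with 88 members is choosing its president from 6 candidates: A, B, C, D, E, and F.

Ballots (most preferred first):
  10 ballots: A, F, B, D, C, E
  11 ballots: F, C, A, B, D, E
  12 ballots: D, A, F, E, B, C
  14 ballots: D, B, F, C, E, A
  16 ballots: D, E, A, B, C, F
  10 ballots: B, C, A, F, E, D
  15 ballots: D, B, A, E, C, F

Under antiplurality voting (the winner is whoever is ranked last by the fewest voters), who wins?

Last-place votes: A 14, B 0, C 12, D 10, E 21, F 31.

B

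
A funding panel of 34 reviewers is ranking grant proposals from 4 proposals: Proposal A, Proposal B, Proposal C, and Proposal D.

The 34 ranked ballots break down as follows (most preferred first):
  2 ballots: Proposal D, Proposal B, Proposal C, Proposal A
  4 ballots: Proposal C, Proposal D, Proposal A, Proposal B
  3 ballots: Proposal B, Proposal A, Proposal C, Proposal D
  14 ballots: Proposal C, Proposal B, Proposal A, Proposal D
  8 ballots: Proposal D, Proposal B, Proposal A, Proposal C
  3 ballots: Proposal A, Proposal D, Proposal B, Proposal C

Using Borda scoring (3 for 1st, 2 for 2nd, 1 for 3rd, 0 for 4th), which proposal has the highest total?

Proposal A: 2×0 + 4×1 + 3×2 + 14×1 + 8×1 + 3×3 = 41
Proposal B: 2×2 + 4×0 + 3×3 + 14×2 + 8×2 + 3×1 = 60
Proposal C: 2×1 + 4×3 + 3×1 + 14×3 + 8×0 + 3×0 = 59
Proposal D: 2×3 + 4×2 + 3×0 + 14×0 + 8×3 + 3×2 = 44

Proposal B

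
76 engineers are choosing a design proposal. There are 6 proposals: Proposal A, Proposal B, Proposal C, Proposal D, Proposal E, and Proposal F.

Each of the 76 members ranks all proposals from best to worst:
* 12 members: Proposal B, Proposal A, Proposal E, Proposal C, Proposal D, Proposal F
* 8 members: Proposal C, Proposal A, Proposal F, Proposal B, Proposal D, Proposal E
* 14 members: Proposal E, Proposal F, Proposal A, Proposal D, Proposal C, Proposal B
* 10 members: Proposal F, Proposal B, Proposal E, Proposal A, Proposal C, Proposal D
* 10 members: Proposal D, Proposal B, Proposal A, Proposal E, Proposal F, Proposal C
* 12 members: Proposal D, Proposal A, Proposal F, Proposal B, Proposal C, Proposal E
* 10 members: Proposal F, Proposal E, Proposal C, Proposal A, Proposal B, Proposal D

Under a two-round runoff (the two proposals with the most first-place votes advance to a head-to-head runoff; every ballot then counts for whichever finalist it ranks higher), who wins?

Round 1 first-place votes: Proposal A 0, Proposal B 12, Proposal C 8, Proposal D 22, Proposal E 14, Proposal F 20. Proposal D and Proposal F advance.
Runoff: Proposal D is ranked above Proposal F on 34 ballots, Proposal F above Proposal D on 42.

Proposal F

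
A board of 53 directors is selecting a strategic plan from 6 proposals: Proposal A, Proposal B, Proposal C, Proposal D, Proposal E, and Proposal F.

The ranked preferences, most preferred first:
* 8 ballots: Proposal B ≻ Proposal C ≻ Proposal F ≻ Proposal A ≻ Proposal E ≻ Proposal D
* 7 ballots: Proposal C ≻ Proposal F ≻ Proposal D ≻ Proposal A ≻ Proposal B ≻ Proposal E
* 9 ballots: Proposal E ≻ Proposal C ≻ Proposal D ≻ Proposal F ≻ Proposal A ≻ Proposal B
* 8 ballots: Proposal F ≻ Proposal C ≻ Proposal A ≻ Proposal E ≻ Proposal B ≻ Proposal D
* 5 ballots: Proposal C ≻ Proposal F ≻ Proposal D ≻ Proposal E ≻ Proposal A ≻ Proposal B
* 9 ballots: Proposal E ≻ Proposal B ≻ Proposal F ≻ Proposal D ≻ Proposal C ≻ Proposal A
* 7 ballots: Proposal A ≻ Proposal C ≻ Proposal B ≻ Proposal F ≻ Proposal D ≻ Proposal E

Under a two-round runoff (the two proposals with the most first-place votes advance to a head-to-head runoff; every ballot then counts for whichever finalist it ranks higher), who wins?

Proposal C

Round 1 first-place votes: Proposal A 7, Proposal B 8, Proposal C 12, Proposal D 0, Proposal E 18, Proposal F 8. Proposal E and Proposal C advance.
Runoff: Proposal E is ranked above Proposal C on 18 ballots, Proposal C above Proposal E on 35.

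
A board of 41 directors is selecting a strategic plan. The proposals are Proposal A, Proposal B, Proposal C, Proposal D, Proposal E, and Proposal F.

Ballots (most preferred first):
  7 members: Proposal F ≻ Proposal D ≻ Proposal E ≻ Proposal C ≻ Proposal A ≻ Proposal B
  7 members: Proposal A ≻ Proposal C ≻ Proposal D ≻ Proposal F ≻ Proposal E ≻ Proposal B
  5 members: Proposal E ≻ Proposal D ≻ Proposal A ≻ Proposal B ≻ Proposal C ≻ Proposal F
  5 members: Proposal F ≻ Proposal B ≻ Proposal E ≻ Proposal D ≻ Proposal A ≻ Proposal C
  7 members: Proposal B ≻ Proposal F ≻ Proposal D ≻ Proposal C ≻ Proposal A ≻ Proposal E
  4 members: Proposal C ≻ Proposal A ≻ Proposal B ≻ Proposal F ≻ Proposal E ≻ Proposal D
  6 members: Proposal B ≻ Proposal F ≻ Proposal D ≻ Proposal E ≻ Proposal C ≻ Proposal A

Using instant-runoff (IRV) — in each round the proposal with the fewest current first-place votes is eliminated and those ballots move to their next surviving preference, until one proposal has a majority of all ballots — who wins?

Round 1: Proposal A 7, Proposal B 13, Proposal C 4, Proposal D 0, Proposal E 5, Proposal F 12. Proposal D eliminated.
Round 2: Proposal A 7, Proposal B 13, Proposal C 4, Proposal E 5, Proposal F 12. Proposal C eliminated.
Round 3: Proposal A 11, Proposal B 13, Proposal E 5, Proposal F 12. Proposal E eliminated.
Round 4: Proposal A 16, Proposal B 13, Proposal F 12. Proposal F eliminated.
Round 5: Proposal A 23, Proposal B 18. Proposal A has a majority (≥21).

Proposal A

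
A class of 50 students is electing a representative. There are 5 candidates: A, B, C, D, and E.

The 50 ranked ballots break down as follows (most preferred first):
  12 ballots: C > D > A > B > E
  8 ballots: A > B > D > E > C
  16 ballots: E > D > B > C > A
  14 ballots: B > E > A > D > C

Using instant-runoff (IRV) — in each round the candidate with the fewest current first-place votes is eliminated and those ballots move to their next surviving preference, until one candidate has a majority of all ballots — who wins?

Round 1: A 8, B 14, C 12, D 0, E 16. D eliminated.
Round 2: A 8, B 14, C 12, E 16. A eliminated.
Round 3: B 22, C 12, E 16. C eliminated.
Round 4: B 34, E 16. B has a majority (≥26).

B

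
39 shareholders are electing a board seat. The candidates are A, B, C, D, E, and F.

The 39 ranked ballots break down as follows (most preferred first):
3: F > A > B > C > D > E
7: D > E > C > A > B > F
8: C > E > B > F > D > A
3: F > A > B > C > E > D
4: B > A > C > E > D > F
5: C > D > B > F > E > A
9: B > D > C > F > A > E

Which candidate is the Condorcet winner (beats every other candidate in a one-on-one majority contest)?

C vs A: 29–10
C vs B: 20–19
C vs D: 23–16
C vs E: 32–7
C vs F: 33–6
C beats every other candidate.

C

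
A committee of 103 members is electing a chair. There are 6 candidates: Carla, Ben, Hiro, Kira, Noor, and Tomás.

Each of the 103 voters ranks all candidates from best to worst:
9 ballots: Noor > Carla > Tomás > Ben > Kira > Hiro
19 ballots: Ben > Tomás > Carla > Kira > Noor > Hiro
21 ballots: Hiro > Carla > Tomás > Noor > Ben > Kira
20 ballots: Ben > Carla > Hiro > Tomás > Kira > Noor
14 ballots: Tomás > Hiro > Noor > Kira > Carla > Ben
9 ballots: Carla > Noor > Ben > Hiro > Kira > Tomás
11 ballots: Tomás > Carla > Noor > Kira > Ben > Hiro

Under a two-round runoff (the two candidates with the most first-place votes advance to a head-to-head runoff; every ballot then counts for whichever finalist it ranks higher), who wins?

Round 1 first-place votes: Carla 9, Ben 39, Hiro 21, Kira 0, Noor 9, Tomás 25. Ben and Tomás advance.
Runoff: Ben is ranked above Tomás on 48 ballots, Tomás above Ben on 55.

Tomás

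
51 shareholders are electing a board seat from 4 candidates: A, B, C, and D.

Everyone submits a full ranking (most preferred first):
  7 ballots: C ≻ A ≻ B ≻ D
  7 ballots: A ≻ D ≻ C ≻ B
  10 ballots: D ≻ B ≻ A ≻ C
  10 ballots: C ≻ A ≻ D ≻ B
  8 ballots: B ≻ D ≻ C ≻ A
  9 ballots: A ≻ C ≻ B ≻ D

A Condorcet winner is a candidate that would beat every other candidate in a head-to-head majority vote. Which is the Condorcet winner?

A

A vs B: 33–18
A vs C: 26–25
A vs D: 33–18
A beats every other candidate.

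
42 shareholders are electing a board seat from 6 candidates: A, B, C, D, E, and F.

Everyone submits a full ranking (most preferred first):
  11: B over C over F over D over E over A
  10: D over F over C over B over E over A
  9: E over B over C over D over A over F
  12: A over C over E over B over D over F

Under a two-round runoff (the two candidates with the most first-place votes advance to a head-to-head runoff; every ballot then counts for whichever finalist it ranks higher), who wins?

B

Round 1 first-place votes: A 12, B 11, C 0, D 10, E 9, F 0. A and B advance.
Runoff: A is ranked above B on 12 ballots, B above A on 30.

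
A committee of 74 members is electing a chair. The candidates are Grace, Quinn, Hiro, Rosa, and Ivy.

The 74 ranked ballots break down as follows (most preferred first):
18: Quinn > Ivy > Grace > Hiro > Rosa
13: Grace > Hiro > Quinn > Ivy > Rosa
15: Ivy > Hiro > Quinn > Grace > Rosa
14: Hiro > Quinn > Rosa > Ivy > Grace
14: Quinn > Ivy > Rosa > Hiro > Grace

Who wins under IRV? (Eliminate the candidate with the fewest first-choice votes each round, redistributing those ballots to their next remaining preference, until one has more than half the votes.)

Hiro

Round 1: Grace 13, Quinn 32, Hiro 14, Rosa 0, Ivy 15. Rosa eliminated.
Round 2: Grace 13, Quinn 32, Hiro 14, Ivy 15. Grace eliminated.
Round 3: Quinn 32, Hiro 27, Ivy 15. Ivy eliminated.
Round 4: Quinn 32, Hiro 42. Hiro has a majority (≥38).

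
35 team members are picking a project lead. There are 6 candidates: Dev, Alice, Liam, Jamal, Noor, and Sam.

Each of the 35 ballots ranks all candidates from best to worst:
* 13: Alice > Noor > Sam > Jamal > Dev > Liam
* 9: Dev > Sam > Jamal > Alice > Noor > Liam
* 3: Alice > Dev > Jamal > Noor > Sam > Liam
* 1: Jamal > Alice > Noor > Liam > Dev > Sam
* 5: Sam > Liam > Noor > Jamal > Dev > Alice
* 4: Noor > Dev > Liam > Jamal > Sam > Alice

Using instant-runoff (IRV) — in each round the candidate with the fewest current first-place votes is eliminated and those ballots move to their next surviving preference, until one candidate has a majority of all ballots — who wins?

Dev

Round 1: Dev 9, Alice 16, Liam 0, Jamal 1, Noor 4, Sam 5. Liam eliminated.
Round 2: Dev 9, Alice 16, Jamal 1, Noor 4, Sam 5. Jamal eliminated.
Round 3: Dev 9, Alice 17, Noor 4, Sam 5. Noor eliminated.
Round 4: Dev 13, Alice 17, Sam 5. Sam eliminated.
Round 5: Dev 18, Alice 17. Dev has a majority (≥18).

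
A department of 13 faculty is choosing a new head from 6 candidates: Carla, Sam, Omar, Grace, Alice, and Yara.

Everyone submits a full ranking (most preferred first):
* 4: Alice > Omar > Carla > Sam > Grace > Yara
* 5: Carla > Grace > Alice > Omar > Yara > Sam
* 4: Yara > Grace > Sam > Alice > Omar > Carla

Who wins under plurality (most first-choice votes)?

First-place votes: Carla 5, Sam 0, Omar 0, Grace 0, Alice 4, Yara 4.

Carla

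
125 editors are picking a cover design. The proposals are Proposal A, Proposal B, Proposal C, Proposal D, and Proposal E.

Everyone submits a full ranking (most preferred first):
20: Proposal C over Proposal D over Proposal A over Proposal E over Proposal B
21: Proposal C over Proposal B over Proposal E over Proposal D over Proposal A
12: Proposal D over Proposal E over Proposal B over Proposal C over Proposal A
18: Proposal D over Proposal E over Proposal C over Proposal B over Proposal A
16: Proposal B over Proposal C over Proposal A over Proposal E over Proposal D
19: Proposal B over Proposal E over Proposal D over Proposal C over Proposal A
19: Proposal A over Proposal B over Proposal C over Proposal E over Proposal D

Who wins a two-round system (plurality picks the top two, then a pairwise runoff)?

Round 1 first-place votes: Proposal A 19, Proposal B 35, Proposal C 41, Proposal D 30, Proposal E 0. Proposal C and Proposal B advance.
Runoff: Proposal C is ranked above Proposal B on 59 ballots, Proposal B above Proposal C on 66.

Proposal B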